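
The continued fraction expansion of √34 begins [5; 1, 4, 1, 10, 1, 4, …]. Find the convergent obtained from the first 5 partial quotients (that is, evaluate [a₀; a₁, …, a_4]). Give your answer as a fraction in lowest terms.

Start with 10.
1 + 1/(10/1) = 1 + 1/10 = 11/10
4 + 1/(11/10) = 4 + 10/11 = 54/11
1 + 1/(54/11) = 1 + 11/54 = 65/54
5 + 1/(65/54) = 5 + 54/65 = 379/65

379/65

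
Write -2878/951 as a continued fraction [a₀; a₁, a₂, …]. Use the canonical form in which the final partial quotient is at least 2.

-2878 = -4·951 + 926, so a_0 = -4
951 = 1·926 + 25, so a_1 = 1
926 = 37·25 + 1, so a_2 = 37
25 = 25·1 + 0, so a_3 = 25

[-4; 1, 37, 25]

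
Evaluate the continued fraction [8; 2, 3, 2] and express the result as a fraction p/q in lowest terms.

135/16

a_0 = 8: 8/1
a_1 = 2: 17/2
a_2 = 3: 59/7
a_3 = 2: 135/16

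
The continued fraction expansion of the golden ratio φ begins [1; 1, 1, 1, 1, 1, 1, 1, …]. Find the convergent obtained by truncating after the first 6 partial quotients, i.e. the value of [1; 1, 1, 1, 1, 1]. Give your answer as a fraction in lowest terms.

13/8

Build up convergents one term at a time:
a_0 = 1: 1/1
a_1 = 1: 2/1
a_2 = 1: 3/2
a_3 = 1: 5/3
a_4 = 1: 8/5
a_5 = 1: 13/8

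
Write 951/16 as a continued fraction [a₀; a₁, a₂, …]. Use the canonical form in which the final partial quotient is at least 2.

[59; 2, 3, 2]

Apply division with remainder until the remainder is 0:
⌊951/16⌋ = 59, remainder 7
⌊16/7⌋ = 2, remainder 2
⌊7/2⌋ = 3, remainder 1
⌊2/1⌋ = 2, remainder 0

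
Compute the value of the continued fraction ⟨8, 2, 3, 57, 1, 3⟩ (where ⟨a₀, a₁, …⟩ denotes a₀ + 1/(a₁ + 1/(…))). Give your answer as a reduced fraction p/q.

13697/1625

a_0 = 8: 8/1
a_1 = 2: 17/2
a_2 = 3: 59/7
a_3 = 57: 3380/401
a_4 = 1: 3439/408
a_5 = 3: 13697/1625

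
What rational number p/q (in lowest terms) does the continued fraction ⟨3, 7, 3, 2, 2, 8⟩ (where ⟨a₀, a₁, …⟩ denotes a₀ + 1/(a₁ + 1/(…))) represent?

Collapse the nested fraction from the inside out:
Start with 8.
2 + 1/(8/1) = 2 + 1/8 = 17/8
2 + 1/(17/8) = 2 + 8/17 = 42/17
3 + 1/(42/17) = 3 + 17/42 = 143/42
7 + 1/(143/42) = 7 + 42/143 = 1043/143
3 + 1/(1043/143) = 3 + 143/1043 = 3272/1043

3272/1043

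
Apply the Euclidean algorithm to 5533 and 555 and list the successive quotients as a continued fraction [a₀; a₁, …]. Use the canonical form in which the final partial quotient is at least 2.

Apply division with remainder until the remainder is 0:
5533 ÷ 555 → quotient 9, remainder 538
555 ÷ 538 → quotient 1, remainder 17
538 ÷ 17 → quotient 31, remainder 11
17 ÷ 11 → quotient 1, remainder 6
11 ÷ 6 → quotient 1, remainder 5
6 ÷ 5 → quotient 1, remainder 1
5 ÷ 1 → quotient 5, remainder 0

[9; 1, 31, 1, 1, 1, 5]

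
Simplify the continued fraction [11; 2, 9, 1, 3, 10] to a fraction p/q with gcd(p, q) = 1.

9651/841

a_0 = 11: 11/1
a_1 = 2: 23/2
a_2 = 9: 218/19
a_3 = 1: 241/21
a_4 = 3: 941/82
a_5 = 10: 9651/841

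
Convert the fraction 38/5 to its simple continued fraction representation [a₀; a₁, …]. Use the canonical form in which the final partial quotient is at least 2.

[7; 1, 1, 2]

38 ÷ 5 → quotient 7, remainder 3
5 ÷ 3 → quotient 1, remainder 2
3 ÷ 2 → quotient 1, remainder 1
2 ÷ 1 → quotient 2, remainder 0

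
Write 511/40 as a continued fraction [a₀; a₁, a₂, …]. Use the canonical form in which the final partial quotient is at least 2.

511 = 12·40 + 31, so a_0 = 12
40 = 1·31 + 9, so a_1 = 1
31 = 3·9 + 4, so a_2 = 3
9 = 2·4 + 1, so a_3 = 2
4 = 4·1 + 0, so a_4 = 4

[12; 1, 3, 2, 4]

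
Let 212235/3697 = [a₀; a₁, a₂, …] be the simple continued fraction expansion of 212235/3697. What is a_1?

212235 = 57·3697 + 1506, so a_0 = 57
3697 = 2·1506 + 685, so a_1 = 2

2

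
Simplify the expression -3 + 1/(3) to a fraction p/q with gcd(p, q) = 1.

-8/3

Start with 3.
-3 + 1/(3/1) = -3 + 1/3 = -8/3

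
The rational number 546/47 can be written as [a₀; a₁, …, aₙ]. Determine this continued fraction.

546 = 11·47 + 29, so a_0 = 11
47 = 1·29 + 18, so a_1 = 1
29 = 1·18 + 11, so a_2 = 1
18 = 1·11 + 7, so a_3 = 1
11 = 1·7 + 4, so a_4 = 1
7 = 1·4 + 3, so a_5 = 1
4 = 1·3 + 1, so a_6 = 1
3 = 3·1 + 0, so a_7 = 3

[11; 1, 1, 1, 1, 1, 1, 3]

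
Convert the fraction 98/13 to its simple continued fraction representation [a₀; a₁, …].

[7; 1, 1, 6]

Apply division with remainder until the remainder is 0:
⌊98/13⌋ = 7, remainder 7
⌊13/7⌋ = 1, remainder 6
⌊7/6⌋ = 1, remainder 1
⌊6/1⌋ = 6, remainder 0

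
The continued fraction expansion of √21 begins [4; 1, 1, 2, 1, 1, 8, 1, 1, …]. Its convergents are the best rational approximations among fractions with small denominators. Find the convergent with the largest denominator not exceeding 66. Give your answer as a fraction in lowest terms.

List convergents until the denominator exceeds the bound:
a_0 = 4: 4/1  (≤ bound)
a_1 = 1: 5/1  (≤ bound)
a_2 = 1: 9/2  (≤ bound)
a_3 = 2: 23/5  (≤ bound)
a_4 = 1: 32/7  (≤ bound)
a_5 = 1: 55/12  (≤ bound)
a_6 = 8: 472/103  (> 66, stop)

55/12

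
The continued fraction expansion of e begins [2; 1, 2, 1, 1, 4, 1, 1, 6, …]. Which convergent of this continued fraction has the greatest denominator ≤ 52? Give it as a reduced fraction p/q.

a_0 = 2: 2/1  (≤ bound)
a_1 = 1: 3/1  (≤ bound)
a_2 = 2: 8/3  (≤ bound)
a_3 = 1: 11/4  (≤ bound)
a_4 = 1: 19/7  (≤ bound)
a_5 = 4: 87/32  (≤ bound)
a_6 = 1: 106/39  (≤ bound)
a_7 = 1: 193/71  (> 52, stop)

106/39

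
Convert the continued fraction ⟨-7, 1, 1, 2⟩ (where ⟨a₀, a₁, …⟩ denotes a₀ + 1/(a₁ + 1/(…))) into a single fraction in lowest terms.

-32/5

a_0 = -7: -7/1
a_1 = 1: -6/1
a_2 = 1: -13/2
a_3 = 2: -32/5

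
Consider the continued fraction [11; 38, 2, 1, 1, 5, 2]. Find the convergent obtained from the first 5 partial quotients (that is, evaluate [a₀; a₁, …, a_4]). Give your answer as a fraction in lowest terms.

Compute successive convergents:
a_0 = 11: 11/1
a_1 = 38: 419/38
a_2 = 2: 849/77
a_3 = 1: 1268/115
a_4 = 1: 2117/192

2117/192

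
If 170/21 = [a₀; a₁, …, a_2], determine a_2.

170 ÷ 21 → quotient 8, remainder 2
21 ÷ 2 → quotient 10, remainder 1
2 ÷ 1 → quotient 2, remainder 0

2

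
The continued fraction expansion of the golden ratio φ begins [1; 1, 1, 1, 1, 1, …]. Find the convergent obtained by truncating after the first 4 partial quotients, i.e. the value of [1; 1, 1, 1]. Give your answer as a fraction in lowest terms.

Start with 1.
1 + 1/(1/1) = 1 + 1/1 = 2/1
1 + 1/(2/1) = 1 + 1/2 = 3/2
1 + 1/(3/2) = 1 + 2/3 = 5/3

5/3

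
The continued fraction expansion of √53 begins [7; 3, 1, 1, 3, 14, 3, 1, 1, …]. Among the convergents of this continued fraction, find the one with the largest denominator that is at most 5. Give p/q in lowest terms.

List convergents until the denominator exceeds the bound:
a_0 = 7: 7/1  (≤ bound)
a_1 = 3: 22/3  (≤ bound)
a_2 = 1: 29/4  (≤ bound)
a_3 = 1: 51/7  (> 5, stop)

29/4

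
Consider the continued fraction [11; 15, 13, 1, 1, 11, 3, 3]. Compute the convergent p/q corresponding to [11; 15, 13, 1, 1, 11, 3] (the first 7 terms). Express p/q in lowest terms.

Start with 3.
11 + 1/(3/1) = 11 + 1/3 = 34/3
1 + 1/(34/3) = 1 + 3/34 = 37/34
1 + 1/(37/34) = 1 + 34/37 = 71/37
13 + 1/(71/37) = 13 + 37/71 = 960/71
15 + 1/(960/71) = 15 + 71/960 = 14471/960
11 + 1/(14471/960) = 11 + 960/14471 = 160141/14471

160141/14471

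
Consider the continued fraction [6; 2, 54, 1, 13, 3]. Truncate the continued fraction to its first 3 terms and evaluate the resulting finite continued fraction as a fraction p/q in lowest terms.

708/109

Compute successive convergents:
a_0 = 6: 6/1
a_1 = 2: 13/2
a_2 = 54: 708/109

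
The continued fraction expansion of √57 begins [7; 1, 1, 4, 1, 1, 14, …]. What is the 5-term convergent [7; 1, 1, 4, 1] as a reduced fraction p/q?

83/11

a_0 = 7: 7/1
a_1 = 1: 8/1
a_2 = 1: 15/2
a_3 = 4: 68/9
a_4 = 1: 83/11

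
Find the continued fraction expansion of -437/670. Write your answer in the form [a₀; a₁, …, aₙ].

-437 ÷ 670 → quotient -1, remainder 233
670 ÷ 233 → quotient 2, remainder 204
233 ÷ 204 → quotient 1, remainder 29
204 ÷ 29 → quotient 7, remainder 1
29 ÷ 1 → quotient 29, remainder 0

[-1; 2, 1, 7, 29]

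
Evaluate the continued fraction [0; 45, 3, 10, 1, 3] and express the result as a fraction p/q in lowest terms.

Work from the innermost term outward:
Start with 3.
1 + 1/(3/1) = 1 + 1/3 = 4/3
10 + 1/(4/3) = 10 + 3/4 = 43/4
3 + 1/(43/4) = 3 + 4/43 = 133/43
45 + 1/(133/43) = 45 + 43/133 = 6028/133
0 + 1/(6028/133) = 0 + 133/6028 = 133/6028

133/6028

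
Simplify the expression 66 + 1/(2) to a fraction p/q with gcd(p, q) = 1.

133/2

Start with 2.
66 + 1/(2/1) = 66 + 1/2 = 133/2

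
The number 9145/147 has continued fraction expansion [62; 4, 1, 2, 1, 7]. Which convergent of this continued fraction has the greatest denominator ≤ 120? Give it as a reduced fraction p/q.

1182/19

a_0 = 62: 62/1  (≤ bound)
a_1 = 4: 249/4  (≤ bound)
a_2 = 1: 311/5  (≤ bound)
a_3 = 2: 871/14  (≤ bound)
a_4 = 1: 1182/19  (≤ bound)
a_5 = 7: 9145/147  (> 120, stop)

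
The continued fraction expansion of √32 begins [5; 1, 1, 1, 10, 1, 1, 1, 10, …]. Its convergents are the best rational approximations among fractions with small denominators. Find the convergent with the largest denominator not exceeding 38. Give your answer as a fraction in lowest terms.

a_0 = 5: 5/1  (≤ bound)
a_1 = 1: 6/1  (≤ bound)
a_2 = 1: 11/2  (≤ bound)
a_3 = 1: 17/3  (≤ bound)
a_4 = 10: 181/32  (≤ bound)
a_5 = 1: 198/35  (≤ bound)
a_6 = 1: 379/67  (> 38, stop)

198/35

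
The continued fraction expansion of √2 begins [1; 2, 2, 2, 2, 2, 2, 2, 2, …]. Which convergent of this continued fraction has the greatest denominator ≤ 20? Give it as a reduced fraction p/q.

List convergents until the denominator exceeds the bound:
a_0 = 1: 1/1  (≤ bound)
a_1 = 2: 3/2  (≤ bound)
a_2 = 2: 7/5  (≤ bound)
a_3 = 2: 17/12  (≤ bound)
a_4 = 2: 41/29  (> 20, stop)

17/12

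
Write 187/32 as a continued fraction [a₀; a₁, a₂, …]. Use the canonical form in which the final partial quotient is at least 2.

[5; 1, 5, 2, 2]

Repeatedly divide and take the remainder:
187 ÷ 32 → quotient 5, remainder 27
32 ÷ 27 → quotient 1, remainder 5
27 ÷ 5 → quotient 5, remainder 2
5 ÷ 2 → quotient 2, remainder 1
2 ÷ 1 → quotient 2, remainder 0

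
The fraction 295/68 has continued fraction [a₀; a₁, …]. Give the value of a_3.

⌊295/68⌋ = 4, remainder 23
⌊68/23⌋ = 2, remainder 22
⌊23/22⌋ = 1, remainder 1
⌊22/1⌋ = 22, remainder 0

22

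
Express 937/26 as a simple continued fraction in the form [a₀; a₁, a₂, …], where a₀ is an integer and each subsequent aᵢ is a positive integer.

937 ÷ 26 → quotient 36, remainder 1
26 ÷ 1 → quotient 26, remainder 0

[36; 26]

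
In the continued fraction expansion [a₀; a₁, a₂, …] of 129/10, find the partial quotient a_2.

Apply division with remainder until the remainder is 0:
129 = 12·10 + 9, so a_0 = 12
10 = 1·9 + 1, so a_1 = 1
9 = 9·1 + 0, so a_2 = 9

9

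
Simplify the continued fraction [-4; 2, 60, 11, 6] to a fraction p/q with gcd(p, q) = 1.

-28450/8119

a_0 = -4: -4/1
a_1 = 2: -7/2
a_2 = 60: -424/121
a_3 = 11: -4671/1333
a_4 = 6: -28450/8119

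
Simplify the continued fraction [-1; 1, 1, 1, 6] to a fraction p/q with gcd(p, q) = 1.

Starting at the tail and folding back:
Start with 6.
1 + 1/(6/1) = 1 + 1/6 = 7/6
1 + 1/(7/6) = 1 + 6/7 = 13/7
1 + 1/(13/7) = 1 + 7/13 = 20/13
-1 + 1/(20/13) = -1 + 13/20 = -7/20

-7/20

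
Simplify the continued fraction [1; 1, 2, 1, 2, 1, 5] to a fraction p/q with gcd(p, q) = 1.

149/86

Compute successive convergents:
a_0 = 1: 1/1
a_1 = 1: 2/1
a_2 = 2: 5/3
a_3 = 1: 7/4
a_4 = 2: 19/11
a_5 = 1: 26/15
a_6 = 5: 149/86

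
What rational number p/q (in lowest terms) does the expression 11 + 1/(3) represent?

Use the convergent recurrence hₖ = aₖ·hₖ₋₁ + hₖ₋₂ (and likewise for the denominators kₖ):
a_0 = 11: 11/1
a_1 = 3: 34/3

34/3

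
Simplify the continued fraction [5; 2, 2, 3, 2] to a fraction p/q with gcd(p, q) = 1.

a_0 = 5: 5/1
a_1 = 2: 11/2
a_2 = 2: 27/5
a_3 = 3: 92/17
a_4 = 2: 211/39

211/39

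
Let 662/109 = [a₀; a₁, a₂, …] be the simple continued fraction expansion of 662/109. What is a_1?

⌊662/109⌋ = 6, remainder 8
⌊109/8⌋ = 13, remainder 5

13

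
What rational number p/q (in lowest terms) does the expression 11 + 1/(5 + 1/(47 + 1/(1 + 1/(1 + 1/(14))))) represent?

Build up convergents one term at a time:
a_0 = 11: 11/1
a_1 = 5: 56/5
a_2 = 47: 2643/236
a_3 = 1: 2699/241
a_4 = 1: 5342/477
a_5 = 14: 77487/6919

77487/6919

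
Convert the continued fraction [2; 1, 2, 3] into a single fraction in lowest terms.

Compute successive convergents:
a_0 = 2: 2/1
a_1 = 1: 3/1
a_2 = 2: 8/3
a_3 = 3: 27/10

27/10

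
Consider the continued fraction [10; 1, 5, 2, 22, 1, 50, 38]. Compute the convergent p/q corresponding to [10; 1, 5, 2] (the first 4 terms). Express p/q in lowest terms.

Collapse the nested fraction from the inside out:
Start with 2.
5 + 1/(2/1) = 5 + 1/2 = 11/2
1 + 1/(11/2) = 1 + 2/11 = 13/11
10 + 1/(13/11) = 10 + 11/13 = 141/13

141/13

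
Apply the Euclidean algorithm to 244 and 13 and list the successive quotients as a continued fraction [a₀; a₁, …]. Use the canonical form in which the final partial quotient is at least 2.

⌊244/13⌋ = 18, remainder 10
⌊13/10⌋ = 1, remainder 3
⌊10/3⌋ = 3, remainder 1
⌊3/1⌋ = 3, remainder 0

[18; 1, 3, 3]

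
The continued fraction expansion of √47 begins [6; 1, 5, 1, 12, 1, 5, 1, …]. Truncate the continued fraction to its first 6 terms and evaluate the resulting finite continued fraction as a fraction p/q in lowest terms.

665/97

Collapse the nested fraction from the inside out:
Start with 1.
12 + 1/(1/1) = 12 + 1/1 = 13/1
1 + 1/(13/1) = 1 + 1/13 = 14/13
5 + 1/(14/13) = 5 + 13/14 = 83/14
1 + 1/(83/14) = 1 + 14/83 = 97/83
6 + 1/(97/83) = 6 + 83/97 = 665/97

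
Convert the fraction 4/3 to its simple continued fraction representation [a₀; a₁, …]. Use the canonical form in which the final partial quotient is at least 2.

[1; 3]

⌊4/3⌋ = 1, remainder 1
⌊3/1⌋ = 3, remainder 0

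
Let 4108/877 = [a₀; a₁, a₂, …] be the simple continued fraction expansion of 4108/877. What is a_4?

46

Apply division with remainder until the remainder is 0:
4108 = 4·877 + 600, so a_0 = 4
877 = 1·600 + 277, so a_1 = 1
600 = 2·277 + 46, so a_2 = 2
277 = 6·46 + 1, so a_3 = 6
46 = 46·1 + 0, so a_4 = 46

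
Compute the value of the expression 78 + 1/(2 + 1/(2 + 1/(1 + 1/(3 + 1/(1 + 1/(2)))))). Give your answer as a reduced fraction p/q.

a_0 = 78: 78/1
a_1 = 2: 157/2
a_2 = 2: 392/5
a_3 = 1: 549/7
a_4 = 3: 2039/26
a_5 = 1: 2588/33
a_6 = 2: 7215/92

7215/92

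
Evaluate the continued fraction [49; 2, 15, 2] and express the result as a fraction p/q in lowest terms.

3167/64

Start with 2.
15 + 1/(2/1) = 15 + 1/2 = 31/2
2 + 1/(31/2) = 2 + 2/31 = 64/31
49 + 1/(64/31) = 49 + 31/64 = 3167/64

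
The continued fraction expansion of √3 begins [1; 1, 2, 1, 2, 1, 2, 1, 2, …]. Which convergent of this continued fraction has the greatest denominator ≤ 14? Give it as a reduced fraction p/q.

19/11

List convergents until the denominator exceeds the bound:
a_0 = 1: 1/1  (≤ bound)
a_1 = 1: 2/1  (≤ bound)
a_2 = 2: 5/3  (≤ bound)
a_3 = 1: 7/4  (≤ bound)
a_4 = 2: 19/11  (≤ bound)
a_5 = 1: 26/15  (> 14, stop)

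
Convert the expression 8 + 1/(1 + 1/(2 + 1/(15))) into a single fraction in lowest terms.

Collapse the nested fraction from the inside out:
Start with 15.
2 + 1/(15/1) = 2 + 1/15 = 31/15
1 + 1/(31/15) = 1 + 15/31 = 46/31
8 + 1/(46/31) = 8 + 31/46 = 399/46

399/46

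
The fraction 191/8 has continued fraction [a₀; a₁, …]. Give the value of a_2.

Run the Euclidean algorithm, recording each quotient:
191 ÷ 8 → quotient 23, remainder 7
8 ÷ 7 → quotient 1, remainder 1
7 ÷ 1 → quotient 7, remainder 0

7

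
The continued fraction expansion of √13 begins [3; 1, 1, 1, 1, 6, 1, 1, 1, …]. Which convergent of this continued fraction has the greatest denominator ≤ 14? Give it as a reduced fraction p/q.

a_0 = 3: 3/1  (≤ bound)
a_1 = 1: 4/1  (≤ bound)
a_2 = 1: 7/2  (≤ bound)
a_3 = 1: 11/3  (≤ bound)
a_4 = 1: 18/5  (≤ bound)
a_5 = 6: 119/33  (> 14, stop)

18/5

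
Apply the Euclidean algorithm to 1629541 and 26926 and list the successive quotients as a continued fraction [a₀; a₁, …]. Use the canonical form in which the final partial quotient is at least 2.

1629541 ÷ 26926 → quotient 60, remainder 13981
26926 ÷ 13981 → quotient 1, remainder 12945
13981 ÷ 12945 → quotient 1, remainder 1036
12945 ÷ 1036 → quotient 12, remainder 513
1036 ÷ 513 → quotient 2, remainder 10
513 ÷ 10 → quotient 51, remainder 3
10 ÷ 3 → quotient 3, remainder 1
3 ÷ 1 → quotient 3, remainder 0

[60; 1, 1, 12, 2, 51, 3, 3]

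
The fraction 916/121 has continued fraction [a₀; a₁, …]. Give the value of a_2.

916 = 7·121 + 69, so a_0 = 7
121 = 1·69 + 52, so a_1 = 1
69 = 1·52 + 17, so a_2 = 1

1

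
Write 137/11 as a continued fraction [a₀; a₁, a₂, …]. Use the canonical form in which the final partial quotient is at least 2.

[12; 2, 5]

137 = 12·11 + 5, so a_0 = 12
11 = 2·5 + 1, so a_1 = 2
5 = 5·1 + 0, so a_2 = 5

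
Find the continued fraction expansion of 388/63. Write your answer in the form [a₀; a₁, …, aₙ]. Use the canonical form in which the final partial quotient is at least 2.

388 ÷ 63 → quotient 6, remainder 10
63 ÷ 10 → quotient 6, remainder 3
10 ÷ 3 → quotient 3, remainder 1
3 ÷ 1 → quotient 3, remainder 0

[6; 6, 3, 3]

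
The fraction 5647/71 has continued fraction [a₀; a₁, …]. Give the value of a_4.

1

5647 ÷ 71 → quotient 79, remainder 38
71 ÷ 38 → quotient 1, remainder 33
38 ÷ 33 → quotient 1, remainder 5
33 ÷ 5 → quotient 6, remainder 3
5 ÷ 3 → quotient 1, remainder 2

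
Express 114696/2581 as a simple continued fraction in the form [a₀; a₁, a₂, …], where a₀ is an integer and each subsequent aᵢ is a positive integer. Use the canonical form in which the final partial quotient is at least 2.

⌊114696/2581⌋ = 44, remainder 1132
⌊2581/1132⌋ = 2, remainder 317
⌊1132/317⌋ = 3, remainder 181
⌊317/181⌋ = 1, remainder 136
⌊181/136⌋ = 1, remainder 45
⌊136/45⌋ = 3, remainder 1
⌊45/1⌋ = 45, remainder 0

[44; 2, 3, 1, 1, 3, 45]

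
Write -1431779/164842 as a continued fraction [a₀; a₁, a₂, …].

-1431779 ÷ 164842 → quotient -9, remainder 51799
164842 ÷ 51799 → quotient 3, remainder 9445
51799 ÷ 9445 → quotient 5, remainder 4574
9445 ÷ 4574 → quotient 2, remainder 297
4574 ÷ 297 → quotient 15, remainder 119
297 ÷ 119 → quotient 2, remainder 59
119 ÷ 59 → quotient 2, remainder 1
59 ÷ 1 → quotient 59, remainder 0

[-9; 3, 5, 2, 15, 2, 2, 59]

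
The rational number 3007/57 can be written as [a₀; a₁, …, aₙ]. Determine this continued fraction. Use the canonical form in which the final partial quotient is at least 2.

[52; 1, 3, 14]

Repeatedly divide and take the remainder:
⌊3007/57⌋ = 52, remainder 43
⌊57/43⌋ = 1, remainder 14
⌊43/14⌋ = 3, remainder 1
⌊14/1⌋ = 14, remainder 0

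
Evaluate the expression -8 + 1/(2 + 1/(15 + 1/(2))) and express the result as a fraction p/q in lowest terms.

-481/64

a_0 = -8: -8/1
a_1 = 2: -15/2
a_2 = 15: -233/31
a_3 = 2: -481/64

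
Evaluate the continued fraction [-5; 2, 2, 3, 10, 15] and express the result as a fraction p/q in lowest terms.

-12123/2642

Collapse the nested fraction from the inside out:
Start with 15.
10 + 1/(15/1) = 10 + 1/15 = 151/15
3 + 1/(151/15) = 3 + 15/151 = 468/151
2 + 1/(468/151) = 2 + 151/468 = 1087/468
2 + 1/(1087/468) = 2 + 468/1087 = 2642/1087
-5 + 1/(2642/1087) = -5 + 1087/2642 = -12123/2642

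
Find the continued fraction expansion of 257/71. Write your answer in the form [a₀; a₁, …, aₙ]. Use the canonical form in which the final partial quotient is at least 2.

[3; 1, 1, 1, 1, 1, 2, 3]

Run the Euclidean algorithm, recording each quotient:
257 ÷ 71 → quotient 3, remainder 44
71 ÷ 44 → quotient 1, remainder 27
44 ÷ 27 → quotient 1, remainder 17
27 ÷ 17 → quotient 1, remainder 10
17 ÷ 10 → quotient 1, remainder 7
10 ÷ 7 → quotient 1, remainder 3
7 ÷ 3 → quotient 2, remainder 1
3 ÷ 1 → quotient 3, remainder 0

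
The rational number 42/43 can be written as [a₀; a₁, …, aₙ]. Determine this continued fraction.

Apply division with remainder until the remainder is 0:
⌊42/43⌋ = 0, remainder 42
⌊43/42⌋ = 1, remainder 1
⌊42/1⌋ = 42, remainder 0

[0; 1, 42]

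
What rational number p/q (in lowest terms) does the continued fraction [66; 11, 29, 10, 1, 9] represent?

2312511/34990

Use the convergent recurrence hₖ = aₖ·hₖ₋₁ + hₖ₋₂ (and likewise for the denominators kₖ):
a_0 = 66: 66/1
a_1 = 11: 727/11
a_2 = 29: 21149/320
a_3 = 10: 212217/3211
a_4 = 1: 233366/3531
a_5 = 9: 2312511/34990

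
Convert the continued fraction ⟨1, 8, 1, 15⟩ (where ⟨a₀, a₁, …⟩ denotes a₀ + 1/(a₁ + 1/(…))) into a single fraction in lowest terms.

Build up convergents one term at a time:
a_0 = 1: 1/1
a_1 = 8: 9/8
a_2 = 1: 10/9
a_3 = 15: 159/143

159/143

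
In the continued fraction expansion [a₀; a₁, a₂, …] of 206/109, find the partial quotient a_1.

1

⌊206/109⌋ = 1, remainder 97
⌊109/97⌋ = 1, remainder 12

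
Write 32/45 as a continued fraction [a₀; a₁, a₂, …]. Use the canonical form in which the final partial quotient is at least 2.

Repeatedly divide and take the remainder:
32 ÷ 45 → quotient 0, remainder 32
45 ÷ 32 → quotient 1, remainder 13
32 ÷ 13 → quotient 2, remainder 6
13 ÷ 6 → quotient 2, remainder 1
6 ÷ 1 → quotient 6, remainder 0

[0; 1, 2, 2, 6]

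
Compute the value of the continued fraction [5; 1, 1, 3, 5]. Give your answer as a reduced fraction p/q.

a_0 = 5: 5/1
a_1 = 1: 6/1
a_2 = 1: 11/2
a_3 = 3: 39/7
a_4 = 5: 206/37

206/37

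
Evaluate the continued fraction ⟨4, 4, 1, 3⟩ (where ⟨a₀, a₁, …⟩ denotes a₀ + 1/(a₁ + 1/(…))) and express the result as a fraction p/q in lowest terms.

Collapse the nested fraction from the inside out:
Start with 3.
1 + 1/(3/1) = 1 + 1/3 = 4/3
4 + 1/(4/3) = 4 + 3/4 = 19/4
4 + 1/(19/4) = 4 + 4/19 = 80/19

80/19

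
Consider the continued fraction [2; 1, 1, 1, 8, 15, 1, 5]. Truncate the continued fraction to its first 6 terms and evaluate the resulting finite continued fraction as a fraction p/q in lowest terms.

Work from the innermost term outward:
Start with 15.
8 + 1/(15/1) = 8 + 1/15 = 121/15
1 + 1/(121/15) = 1 + 15/121 = 136/121
1 + 1/(136/121) = 1 + 121/136 = 257/136
1 + 1/(257/136) = 1 + 136/257 = 393/257
2 + 1/(393/257) = 2 + 257/393 = 1043/393

1043/393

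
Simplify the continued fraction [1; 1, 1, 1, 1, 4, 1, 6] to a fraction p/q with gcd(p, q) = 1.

Collapse the nested fraction from the inside out:
Start with 6.
1 + 1/(6/1) = 1 + 1/6 = 7/6
4 + 1/(7/6) = 4 + 6/7 = 34/7
1 + 1/(34/7) = 1 + 7/34 = 41/34
1 + 1/(41/34) = 1 + 34/41 = 75/41
1 + 1/(75/41) = 1 + 41/75 = 116/75
1 + 1/(116/75) = 1 + 75/116 = 191/116
1 + 1/(191/116) = 1 + 116/191 = 307/191

307/191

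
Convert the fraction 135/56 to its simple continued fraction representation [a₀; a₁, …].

Apply division with remainder until the remainder is 0:
135 = 2·56 + 23, so a_0 = 2
56 = 2·23 + 10, so a_1 = 2
23 = 2·10 + 3, so a_2 = 2
10 = 3·3 + 1, so a_3 = 3
3 = 3·1 + 0, so a_4 = 3

[2; 2, 2, 3, 3]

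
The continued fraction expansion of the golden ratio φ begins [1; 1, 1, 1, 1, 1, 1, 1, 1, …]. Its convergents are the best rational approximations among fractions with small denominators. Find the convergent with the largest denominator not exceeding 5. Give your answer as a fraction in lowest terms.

a_0 = 1: 1/1  (≤ bound)
a_1 = 1: 2/1  (≤ bound)
a_2 = 1: 3/2  (≤ bound)
a_3 = 1: 5/3  (≤ bound)
a_4 = 1: 8/5  (≤ bound)
a_5 = 1: 13/8  (> 5, stop)

8/5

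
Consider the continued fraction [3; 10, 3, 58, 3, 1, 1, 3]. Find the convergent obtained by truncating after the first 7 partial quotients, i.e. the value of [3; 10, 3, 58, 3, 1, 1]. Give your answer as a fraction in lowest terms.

Start with 1.
1 + 1/(1/1) = 1 + 1/1 = 2/1
3 + 1/(2/1) = 3 + 1/2 = 7/2
58 + 1/(7/2) = 58 + 2/7 = 408/7
3 + 1/(408/7) = 3 + 7/408 = 1231/408
10 + 1/(1231/408) = 10 + 408/1231 = 12718/1231
3 + 1/(12718/1231) = 3 + 1231/12718 = 39385/12718

39385/12718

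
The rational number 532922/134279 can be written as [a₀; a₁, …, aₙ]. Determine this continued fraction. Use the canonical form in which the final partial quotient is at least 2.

532922 = 3·134279 + 130085, so a_0 = 3
134279 = 1·130085 + 4194, so a_1 = 1
130085 = 31·4194 + 71, so a_2 = 31
4194 = 59·71 + 5, so a_3 = 59
71 = 14·5 + 1, so a_4 = 14
5 = 5·1 + 0, so a_5 = 5

[3; 1, 31, 59, 14, 5]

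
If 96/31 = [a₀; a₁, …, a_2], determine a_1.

Run the Euclidean algorithm, recording each quotient:
96 = 3·31 + 3, so a_0 = 3
31 = 10·3 + 1, so a_1 = 10

10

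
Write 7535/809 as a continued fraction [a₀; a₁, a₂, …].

[9; 3, 5, 2, 2, 9]

Apply division with remainder until the remainder is 0:
⌊7535/809⌋ = 9, remainder 254
⌊809/254⌋ = 3, remainder 47
⌊254/47⌋ = 5, remainder 19
⌊47/19⌋ = 2, remainder 9
⌊19/9⌋ = 2, remainder 1
⌊9/1⌋ = 9, remainder 0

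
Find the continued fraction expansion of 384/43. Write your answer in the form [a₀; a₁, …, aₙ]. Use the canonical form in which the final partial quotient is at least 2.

⌊384/43⌋ = 8, remainder 40
⌊43/40⌋ = 1, remainder 3
⌊40/3⌋ = 13, remainder 1
⌊3/1⌋ = 3, remainder 0

[8; 1, 13, 3]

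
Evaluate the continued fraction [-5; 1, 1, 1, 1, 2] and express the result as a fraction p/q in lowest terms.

-57/13

Work from the innermost term outward:
Start with 2.
1 + 1/(2/1) = 1 + 1/2 = 3/2
1 + 1/(3/2) = 1 + 2/3 = 5/3
1 + 1/(5/3) = 1 + 3/5 = 8/5
1 + 1/(8/5) = 1 + 5/8 = 13/8
-5 + 1/(13/8) = -5 + 8/13 = -57/13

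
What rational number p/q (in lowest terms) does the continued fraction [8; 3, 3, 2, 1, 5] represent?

Use the convergent recurrence hₖ = aₖ·hₖ₋₁ + hₖ₋₂ (and likewise for the denominators kₖ):
a_0 = 8: 8/1
a_1 = 3: 25/3
a_2 = 3: 83/10
a_3 = 2: 191/23
a_4 = 1: 274/33
a_5 = 5: 1561/188

1561/188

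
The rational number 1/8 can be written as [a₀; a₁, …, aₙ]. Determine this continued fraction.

Apply division with remainder until the remainder is 0:
1 ÷ 8 → quotient 0, remainder 1
8 ÷ 1 → quotient 8, remainder 0

[0; 8]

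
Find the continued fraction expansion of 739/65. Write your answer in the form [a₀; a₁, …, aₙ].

[11; 2, 1, 2, 2, 3]

Apply division with remainder until the remainder is 0:
739 ÷ 65 → quotient 11, remainder 24
65 ÷ 24 → quotient 2, remainder 17
24 ÷ 17 → quotient 1, remainder 7
17 ÷ 7 → quotient 2, remainder 3
7 ÷ 3 → quotient 2, remainder 1
3 ÷ 1 → quotient 3, remainder 0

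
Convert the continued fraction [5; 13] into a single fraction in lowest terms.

Start with 13.
5 + 1/(13/1) = 5 + 1/13 = 66/13

66/13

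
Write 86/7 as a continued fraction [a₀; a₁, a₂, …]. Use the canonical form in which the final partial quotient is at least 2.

86 ÷ 7 → quotient 12, remainder 2
7 ÷ 2 → quotient 3, remainder 1
2 ÷ 1 → quotient 2, remainder 0

[12; 3, 2]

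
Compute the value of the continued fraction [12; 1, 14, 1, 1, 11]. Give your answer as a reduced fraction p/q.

Start with 11.
1 + 1/(11/1) = 1 + 1/11 = 12/11
1 + 1/(12/11) = 1 + 11/12 = 23/12
14 + 1/(23/12) = 14 + 12/23 = 334/23
1 + 1/(334/23) = 1 + 23/334 = 357/334
12 + 1/(357/334) = 12 + 334/357 = 4618/357

4618/357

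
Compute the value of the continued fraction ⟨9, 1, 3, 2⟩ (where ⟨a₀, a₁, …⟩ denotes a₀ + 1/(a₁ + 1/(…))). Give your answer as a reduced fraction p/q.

Compute successive convergents:
a_0 = 9: 9/1
a_1 = 1: 10/1
a_2 = 3: 39/4
a_3 = 2: 88/9

88/9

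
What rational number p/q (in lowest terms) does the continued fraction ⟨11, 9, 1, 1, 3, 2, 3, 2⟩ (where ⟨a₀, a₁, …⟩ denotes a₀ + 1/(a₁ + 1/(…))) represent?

13381/1205

Start with 2.
3 + 1/(2/1) = 3 + 1/2 = 7/2
2 + 1/(7/2) = 2 + 2/7 = 16/7
3 + 1/(16/7) = 3 + 7/16 = 55/16
1 + 1/(55/16) = 1 + 16/55 = 71/55
1 + 1/(71/55) = 1 + 55/71 = 126/71
9 + 1/(126/71) = 9 + 71/126 = 1205/126
11 + 1/(1205/126) = 11 + 126/1205 = 13381/1205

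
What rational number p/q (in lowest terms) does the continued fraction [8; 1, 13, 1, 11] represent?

Collapse the nested fraction from the inside out:
Start with 11.
1 + 1/(11/1) = 1 + 1/11 = 12/11
13 + 1/(12/11) = 13 + 11/12 = 167/12
1 + 1/(167/12) = 1 + 12/167 = 179/167
8 + 1/(179/167) = 8 + 167/179 = 1599/179

1599/179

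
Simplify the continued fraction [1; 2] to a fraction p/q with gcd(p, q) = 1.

a_0 = 1: 1/1
a_1 = 2: 3/2

3/2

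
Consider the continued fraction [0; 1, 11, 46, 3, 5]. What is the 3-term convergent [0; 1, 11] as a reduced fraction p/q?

11/12

Use the convergent recurrence hₖ = aₖ·hₖ₋₁ + hₖ₋₂ (and likewise for the denominators kₖ):
a_0 = 0: 0/1
a_1 = 1: 1/1
a_2 = 11: 11/12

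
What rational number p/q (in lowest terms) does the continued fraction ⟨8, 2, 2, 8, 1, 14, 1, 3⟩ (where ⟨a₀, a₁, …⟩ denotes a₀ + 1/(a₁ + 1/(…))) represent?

24717/2941

Collapse the nested fraction from the inside out:
Start with 3.
1 + 1/(3/1) = 1 + 1/3 = 4/3
14 + 1/(4/3) = 14 + 3/4 = 59/4
1 + 1/(59/4) = 1 + 4/59 = 63/59
8 + 1/(63/59) = 8 + 59/63 = 563/63
2 + 1/(563/63) = 2 + 63/563 = 1189/563
2 + 1/(1189/563) = 2 + 563/1189 = 2941/1189
8 + 1/(2941/1189) = 8 + 1189/2941 = 24717/2941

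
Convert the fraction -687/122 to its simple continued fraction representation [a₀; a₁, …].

[-6; 2, 1, 2, 2, 6]

Repeatedly divide and take the remainder:
⌊-687/122⌋ = -6, remainder 45
⌊122/45⌋ = 2, remainder 32
⌊45/32⌋ = 1, remainder 13
⌊32/13⌋ = 2, remainder 6
⌊13/6⌋ = 2, remainder 1
⌊6/1⌋ = 6, remainder 0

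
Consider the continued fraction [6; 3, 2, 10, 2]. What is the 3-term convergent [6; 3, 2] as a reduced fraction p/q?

Starting at the tail and folding back:
Start with 2.
3 + 1/(2/1) = 3 + 1/2 = 7/2
6 + 1/(7/2) = 6 + 2/7 = 44/7

44/7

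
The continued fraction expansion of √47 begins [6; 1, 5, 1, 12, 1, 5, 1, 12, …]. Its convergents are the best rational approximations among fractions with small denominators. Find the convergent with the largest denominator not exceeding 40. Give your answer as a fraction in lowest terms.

a_0 = 6: 6/1  (≤ bound)
a_1 = 1: 7/1  (≤ bound)
a_2 = 5: 41/6  (≤ bound)
a_3 = 1: 48/7  (≤ bound)
a_4 = 12: 617/90  (> 40, stop)

48/7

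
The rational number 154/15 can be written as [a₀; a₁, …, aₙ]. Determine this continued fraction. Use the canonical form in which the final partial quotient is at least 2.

Repeatedly divide and take the remainder:
⌊154/15⌋ = 10, remainder 4
⌊15/4⌋ = 3, remainder 3
⌊4/3⌋ = 1, remainder 1
⌊3/1⌋ = 3, remainder 0

[10; 3, 1, 3]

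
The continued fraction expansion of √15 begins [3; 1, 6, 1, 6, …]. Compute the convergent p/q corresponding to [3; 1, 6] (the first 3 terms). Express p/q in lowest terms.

Compute successive convergents:
a_0 = 3: 3/1
a_1 = 1: 4/1
a_2 = 6: 27/7

27/7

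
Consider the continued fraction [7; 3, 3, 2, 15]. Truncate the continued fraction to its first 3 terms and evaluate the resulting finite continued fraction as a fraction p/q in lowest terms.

73/10

Start with 3.
3 + 1/(3/1) = 3 + 1/3 = 10/3
7 + 1/(10/3) = 7 + 3/10 = 73/10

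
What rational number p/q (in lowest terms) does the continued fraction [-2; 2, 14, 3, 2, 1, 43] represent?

Starting at the tail and folding back:
Start with 43.
1 + 1/(43/1) = 1 + 1/43 = 44/43
2 + 1/(44/43) = 2 + 43/44 = 131/44
3 + 1/(131/44) = 3 + 44/131 = 437/131
14 + 1/(437/131) = 14 + 131/437 = 6249/437
2 + 1/(6249/437) = 2 + 437/6249 = 12935/6249
-2 + 1/(12935/6249) = -2 + 6249/12935 = -19621/12935

-19621/12935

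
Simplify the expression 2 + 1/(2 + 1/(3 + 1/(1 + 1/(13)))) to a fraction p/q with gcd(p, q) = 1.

Start with 13.
1 + 1/(13/1) = 1 + 1/13 = 14/13
3 + 1/(14/13) = 3 + 13/14 = 55/14
2 + 1/(55/14) = 2 + 14/55 = 124/55
2 + 1/(124/55) = 2 + 55/124 = 303/124

303/124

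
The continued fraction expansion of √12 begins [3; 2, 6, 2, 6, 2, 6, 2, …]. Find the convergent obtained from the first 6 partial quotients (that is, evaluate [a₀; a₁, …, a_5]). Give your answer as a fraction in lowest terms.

a_0 = 3: 3/1
a_1 = 2: 7/2
a_2 = 6: 45/13
a_3 = 2: 97/28
a_4 = 6: 627/181
a_5 = 2: 1351/390

1351/390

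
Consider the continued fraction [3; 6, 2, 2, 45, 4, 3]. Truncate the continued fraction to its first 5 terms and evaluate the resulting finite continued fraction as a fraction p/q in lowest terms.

4586/1453

a_0 = 3: 3/1
a_1 = 6: 19/6
a_2 = 2: 41/13
a_3 = 2: 101/32
a_4 = 45: 4586/1453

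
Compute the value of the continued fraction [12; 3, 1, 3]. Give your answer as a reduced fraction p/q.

184/15

a_0 = 12: 12/1
a_1 = 3: 37/3
a_2 = 1: 49/4
a_3 = 3: 184/15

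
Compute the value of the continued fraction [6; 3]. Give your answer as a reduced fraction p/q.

Compute successive convergents:
a_0 = 6: 6/1
a_1 = 3: 19/3

19/3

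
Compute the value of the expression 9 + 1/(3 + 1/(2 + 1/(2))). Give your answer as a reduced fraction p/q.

Starting at the tail and folding back:
Start with 2.
2 + 1/(2/1) = 2 + 1/2 = 5/2
3 + 1/(5/2) = 3 + 2/5 = 17/5
9 + 1/(17/5) = 9 + 5/17 = 158/17

158/17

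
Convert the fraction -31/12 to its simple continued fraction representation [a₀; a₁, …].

-31 ÷ 12 → quotient -3, remainder 5
12 ÷ 5 → quotient 2, remainder 2
5 ÷ 2 → quotient 2, remainder 1
2 ÷ 1 → quotient 2, remainder 0

[-3; 2, 2, 2]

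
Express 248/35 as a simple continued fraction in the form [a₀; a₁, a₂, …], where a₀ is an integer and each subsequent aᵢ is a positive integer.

Apply division with remainder until the remainder is 0:
⌊248/35⌋ = 7, remainder 3
⌊35/3⌋ = 11, remainder 2
⌊3/2⌋ = 1, remainder 1
⌊2/1⌋ = 2, remainder 0

[7; 11, 1, 2]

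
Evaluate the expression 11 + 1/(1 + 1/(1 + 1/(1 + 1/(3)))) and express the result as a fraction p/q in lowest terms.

128/11

a_0 = 11: 11/1
a_1 = 1: 12/1
a_2 = 1: 23/2
a_3 = 1: 35/3
a_4 = 3: 128/11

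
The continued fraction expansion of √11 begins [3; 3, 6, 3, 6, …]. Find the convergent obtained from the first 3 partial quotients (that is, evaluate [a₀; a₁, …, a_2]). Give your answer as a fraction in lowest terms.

a_0 = 3: 3/1
a_1 = 3: 10/3
a_2 = 6: 63/19

63/19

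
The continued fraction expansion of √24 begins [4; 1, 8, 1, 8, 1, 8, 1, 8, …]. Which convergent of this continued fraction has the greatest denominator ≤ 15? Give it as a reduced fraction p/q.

List convergents until the denominator exceeds the bound:
a_0 = 4: 4/1  (≤ bound)
a_1 = 1: 5/1  (≤ bound)
a_2 = 8: 44/9  (≤ bound)
a_3 = 1: 49/10  (≤ bound)
a_4 = 8: 436/89  (> 15, stop)

49/10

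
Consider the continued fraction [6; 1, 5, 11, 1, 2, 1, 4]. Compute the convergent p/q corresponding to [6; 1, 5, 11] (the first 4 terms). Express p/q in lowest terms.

458/67

Use the convergent recurrence hₖ = aₖ·hₖ₋₁ + hₖ₋₂ (and likewise for the denominators kₖ):
a_0 = 6: 6/1
a_1 = 1: 7/1
a_2 = 5: 41/6
a_3 = 11: 458/67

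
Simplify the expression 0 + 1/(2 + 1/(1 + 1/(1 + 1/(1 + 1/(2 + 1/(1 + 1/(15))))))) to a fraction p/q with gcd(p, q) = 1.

173/456

Start with 15.
1 + 1/(15/1) = 1 + 1/15 = 16/15
2 + 1/(16/15) = 2 + 15/16 = 47/16
1 + 1/(47/16) = 1 + 16/47 = 63/47
1 + 1/(63/47) = 1 + 47/63 = 110/63
1 + 1/(110/63) = 1 + 63/110 = 173/110
2 + 1/(173/110) = 2 + 110/173 = 456/173
0 + 1/(456/173) = 0 + 173/456 = 173/456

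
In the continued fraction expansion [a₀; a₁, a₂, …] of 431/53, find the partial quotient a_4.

⌊431/53⌋ = 8, remainder 7
⌊53/7⌋ = 7, remainder 4
⌊7/4⌋ = 1, remainder 3
⌊4/3⌋ = 1, remainder 1
⌊3/1⌋ = 3, remainder 0

3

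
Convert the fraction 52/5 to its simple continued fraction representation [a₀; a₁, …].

Repeatedly divide and take the remainder:
52 ÷ 5 → quotient 10, remainder 2
5 ÷ 2 → quotient 2, remainder 1
2 ÷ 1 → quotient 2, remainder 0

[10; 2, 2]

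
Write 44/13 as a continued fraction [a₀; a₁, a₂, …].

[3; 2, 1, 1, 2]

44 ÷ 13 → quotient 3, remainder 5
13 ÷ 5 → quotient 2, remainder 3
5 ÷ 3 → quotient 1, remainder 2
3 ÷ 2 → quotient 1, remainder 1
2 ÷ 1 → quotient 2, remainder 0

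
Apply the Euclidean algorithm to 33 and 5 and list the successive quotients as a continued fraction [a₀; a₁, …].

[6; 1, 1, 2]

⌊33/5⌋ = 6, remainder 3
⌊5/3⌋ = 1, remainder 2
⌊3/2⌋ = 1, remainder 1
⌊2/1⌋ = 2, remainder 0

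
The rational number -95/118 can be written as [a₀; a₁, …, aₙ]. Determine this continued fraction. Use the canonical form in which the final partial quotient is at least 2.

-95 ÷ 118 → quotient -1, remainder 23
118 ÷ 23 → quotient 5, remainder 3
23 ÷ 3 → quotient 7, remainder 2
3 ÷ 2 → quotient 1, remainder 1
2 ÷ 1 → quotient 2, remainder 0

[-1; 5, 7, 1, 2]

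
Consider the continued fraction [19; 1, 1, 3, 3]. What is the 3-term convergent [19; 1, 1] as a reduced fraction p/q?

Start with 1.
1 + 1/(1/1) = 1 + 1/1 = 2/1
19 + 1/(2/1) = 19 + 1/2 = 39/2

39/2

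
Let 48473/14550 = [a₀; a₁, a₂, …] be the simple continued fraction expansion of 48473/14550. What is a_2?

59

48473 ÷ 14550 → quotient 3, remainder 4823
14550 ÷ 4823 → quotient 3, remainder 81
4823 ÷ 81 → quotient 59, remainder 44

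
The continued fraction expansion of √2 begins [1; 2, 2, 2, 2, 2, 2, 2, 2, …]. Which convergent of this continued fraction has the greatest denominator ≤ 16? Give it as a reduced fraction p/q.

17/12

a_0 = 1: 1/1  (≤ bound)
a_1 = 2: 3/2  (≤ bound)
a_2 = 2: 7/5  (≤ bound)
a_3 = 2: 17/12  (≤ bound)
a_4 = 2: 41/29  (> 16, stop)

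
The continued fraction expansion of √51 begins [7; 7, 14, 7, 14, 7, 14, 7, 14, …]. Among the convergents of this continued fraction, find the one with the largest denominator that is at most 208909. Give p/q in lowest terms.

a_0 = 7: 7/1  (≤ bound)
a_1 = 7: 50/7  (≤ bound)
a_2 = 14: 707/99  (≤ bound)
a_3 = 7: 4999/700  (≤ bound)
a_4 = 14: 70693/9899  (≤ bound)
a_5 = 7: 499850/69993  (≤ bound)
a_6 = 14: 7068593/989801  (> 208909, stop)

499850/69993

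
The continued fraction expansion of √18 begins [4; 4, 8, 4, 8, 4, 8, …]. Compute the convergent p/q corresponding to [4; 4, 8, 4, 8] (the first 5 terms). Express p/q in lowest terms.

Start with 8.
4 + 1/(8/1) = 4 + 1/8 = 33/8
8 + 1/(33/8) = 8 + 8/33 = 272/33
4 + 1/(272/33) = 4 + 33/272 = 1121/272
4 + 1/(1121/272) = 4 + 272/1121 = 4756/1121

4756/1121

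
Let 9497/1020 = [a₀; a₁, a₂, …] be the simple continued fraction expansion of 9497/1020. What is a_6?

6

9497 ÷ 1020 → quotient 9, remainder 317
1020 ÷ 317 → quotient 3, remainder 69
317 ÷ 69 → quotient 4, remainder 41
69 ÷ 41 → quotient 1, remainder 28
41 ÷ 28 → quotient 1, remainder 13
28 ÷ 13 → quotient 2, remainder 2
13 ÷ 2 → quotient 6, remainder 1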